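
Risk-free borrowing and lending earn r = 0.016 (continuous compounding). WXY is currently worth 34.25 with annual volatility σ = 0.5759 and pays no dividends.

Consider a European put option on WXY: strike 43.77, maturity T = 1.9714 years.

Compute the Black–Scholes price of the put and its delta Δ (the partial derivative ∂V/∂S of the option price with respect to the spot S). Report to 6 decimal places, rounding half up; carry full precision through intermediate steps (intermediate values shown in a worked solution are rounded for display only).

σ√T = 0.5759·√1.9714 = 0.808601
d₁ = (ln(S/K) + (r+σ²/2)T) / (σ√T) = (ln(34.25/43.77) + (0.016+0.5759²/2)·1.9714) / 0.808601 = (-0.245262 + 0.358460) / 0.808601 = 0.139993
d₂ = d₁ − σ√T = 0.139993 − 0.808601 = -0.668609
e^{−rT} = 0.968950
N(−d₁) = 0.444333,  N(−d₂) = 0.748127
Put price V = K·e^{−rT}·N(−d₂) − S·N(−d₁) = 31.728783 − 15.218400 = 16.510383
Δ = −N(−d₁) = -0.444333

price = 16.510383
Δ = -0.444333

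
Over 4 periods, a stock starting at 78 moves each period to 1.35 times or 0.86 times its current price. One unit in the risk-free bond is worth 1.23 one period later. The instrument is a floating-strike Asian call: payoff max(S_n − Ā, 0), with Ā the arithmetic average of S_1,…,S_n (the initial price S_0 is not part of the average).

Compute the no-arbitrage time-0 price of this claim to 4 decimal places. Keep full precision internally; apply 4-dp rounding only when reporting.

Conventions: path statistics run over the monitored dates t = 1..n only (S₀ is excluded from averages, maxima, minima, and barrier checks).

price = 19.6415

Under the martingale measure an up-move has probability p* = 0.7551; value the claim as the probability-weighted average of per-path payoffs, discounted 4 periods at R = 1.23.
Enumerate all 2^4 = 16 price paths (U = up ×1.35, D = down ×0.86); each path with k up-moves has probability p*^k·(1−p*)^(4−k).
DDDD: Ā=54.2620, payoff=0.0000, prob=0.003597
UDDD: Ā=85.1786, payoff=0.0000, prob=0.011091
DUDD: Ā=75.6236, payoff=0.0000, prob=0.011091
UUDD: Ā=118.7115, payoff=0.0000, prob=0.034196
DDUD: Ā=67.4063, payoff=0.0000, prob=0.011091
UDUD: Ā=105.8123, payoff=0.0000, prob=0.034196
DUUD: Ā=96.2573, payoff=8.8806, prob=0.034196
UUUD: Ā=151.1016, payoff=13.9404, prob=0.105439
DDDU: Ā=60.3395, payoff=6.6372, prob=0.011091
UDDU: Ā=94.7189, payoff=10.4189, prob=0.034196
DUDU: Ā=85.1639, payoff=19.9739, prob=0.034196
UUDU: Ā=133.6876, payoff=31.3544, prob=0.105439
DDUU: Ā=76.9466, payoff=28.1912, prob=0.034196
UDUU: Ā=120.7883, payoff=44.2536, prob=0.105439
DUUU: Ā=111.2333, payoff=53.8086, prob=0.105439
UUUU: Ā=174.6104, payoff=84.4671, prob=0.325104
Price = Σ prob·payoff / R^4 = 44.956713 / 2.288866 = 19.6415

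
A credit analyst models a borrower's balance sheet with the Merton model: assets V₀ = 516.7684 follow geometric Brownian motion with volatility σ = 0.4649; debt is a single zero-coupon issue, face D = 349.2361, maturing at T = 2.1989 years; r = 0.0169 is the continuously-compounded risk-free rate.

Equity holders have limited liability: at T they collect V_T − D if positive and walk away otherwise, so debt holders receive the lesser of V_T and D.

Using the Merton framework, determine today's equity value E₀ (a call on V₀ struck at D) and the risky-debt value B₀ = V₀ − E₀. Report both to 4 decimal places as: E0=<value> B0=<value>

E0=225.5434 B0=291.2250

Apply the equity-as-call identities (strike 349.2361, horizon 2.1989 years):
d₁ = [ln(V₀/D) + (r + σ²/2)T] / (σ√T)
   = [ln(516.7684/349.2361) + (0.0169 + 0.5·0.4649²)·2.1989] / (0.4649·√2.1989)
   = [0.391847 + 0.274788] / 0.689386 = 0.966998
d₂ = d₁ − σ√T = 0.966998 − 0.689386 = 0.277612
N(d₁) = 0.833227,  N(d₂) = 0.609345,  e^(−rT) = 0.963521
E₀ = V₀·N(d₁) − D·e^(−rT)·N(d₂)
   = 516.7684·0.833227 − 349.2361·0.963521·0.609345 = 225.543372
B₀ = V₀ − E₀ = 516.7684 − 225.543372 = 291.225028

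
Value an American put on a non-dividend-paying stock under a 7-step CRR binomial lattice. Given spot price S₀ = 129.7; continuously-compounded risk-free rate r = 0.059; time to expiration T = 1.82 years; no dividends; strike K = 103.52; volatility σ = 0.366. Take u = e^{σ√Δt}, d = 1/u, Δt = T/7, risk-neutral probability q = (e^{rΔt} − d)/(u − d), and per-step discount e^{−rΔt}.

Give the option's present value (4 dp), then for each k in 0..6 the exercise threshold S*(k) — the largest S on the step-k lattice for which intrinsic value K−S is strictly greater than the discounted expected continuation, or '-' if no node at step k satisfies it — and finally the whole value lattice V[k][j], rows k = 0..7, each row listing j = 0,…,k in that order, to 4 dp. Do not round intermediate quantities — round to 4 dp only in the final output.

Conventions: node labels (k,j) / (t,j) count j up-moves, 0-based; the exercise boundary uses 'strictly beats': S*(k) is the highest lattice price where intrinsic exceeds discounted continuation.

params: Δt=0.26000 u=1.20517 d=0.82976 q=0.49465 e^(-rΔt)=0.98478
t_7 payoffs: 68.3970 52.5058 29.4247 0.0000 0.0000 0.0000 0.0000 0.0000
t_6: node(6,0) S=42.3293 payoff=61.1907 vs cont=59.6148 → 61.1907 [stop]  node(6,1) S=61.4810 payoff=42.0390 vs cont=40.4632 → 42.0390 [stop]  node(6,2) S=89.2977 payoff=14.2223 vs cont=14.6433 → 14.6433 [wait]  node(6,3) S=129.7000 payoff=0.0000 vs cont=0.0000 → 0.0000 [wait]  node(6,4) S=188.3821 payoff=0.0000 vs cont=0.0000 → 0.0000 [wait]  node(6,5) S=273.6146 payoff=0.0000 vs cont=0.0000 → 0.0000 [wait]  node(6,6) S=397.4101 payoff=0.0000 vs cont=0.0000 → 0.0000 [wait]  ⇒ S*(6)=61.4810
t_5: node(5,0) S=51.0142 payoff=52.5058 vs cont=50.9299 → 52.5058 [stop]  node(5,1) S=74.0953 payoff=29.4247 vs cont=28.0539 → 29.4247 [stop]  node(5,2) S=107.6193 payoff=0.0000 vs cont=7.2873 → 7.2873 [wait]  node(5,3) S=156.3111 payoff=0.0000 vs cont=0.0000 → 0.0000 [wait]  node(5,4) S=227.0332 payoff=0.0000 vs cont=0.0000 → 0.0000 [wait]  node(5,5) S=329.7533 payoff=0.0000 vs cont=0.0000 → 0.0000 [wait]  ⇒ S*(5)=74.0953
t_4: node(4,0) S=61.4810 payoff=42.0390 vs cont=40.4632 → 42.0390 [stop]  node(4,1) S=89.2977 payoff=14.2223 vs cont=18.1931 → 18.1931 [wait]  node(4,2) S=129.7000 payoff=0.0000 vs cont=3.6265 → 3.6265 [wait]  node(4,3) S=188.3821 payoff=0.0000 vs cont=0.0000 → 0.0000 [wait]  node(4,4) S=273.6146 payoff=0.0000 vs cont=0.0000 → 0.0000 [wait]  ⇒ S*(4)=61.4810
t_3: node(3,0) S=74.0953 payoff=29.4247 vs cont=29.7831 → 29.7831 [wait]  node(3,1) S=107.6193 payoff=0.0000 vs cont=10.8204 → 10.8204 [wait]  node(3,2) S=156.3111 payoff=0.0000 vs cont=1.8047 → 1.8047 [wait]  node(3,3) S=227.0332 payoff=0.0000 vs cont=0.0000 → 0.0000 [wait]  ⇒ S*(3)=-
t_2: node(2,0) S=89.2977 payoff=14.2223 vs cont=20.0925 → 20.0925 [wait]  node(2,1) S=129.7000 payoff=0.0000 vs cont=6.2639 → 6.2639 [wait]  node(2,2) S=188.3821 payoff=0.0000 vs cont=0.8981 → 0.8981 [wait]  ⇒ S*(2)=-
t_1: node(1,0) S=107.6193 payoff=0.0000 vs cont=13.0504 → 13.0504 [wait]  node(1,1) S=156.3111 payoff=0.0000 vs cont=3.5548 → 3.5548 [wait]  ⇒ S*(1)=-
t_0: node(0,0) S=129.7000 payoff=0.0000 vs cont=8.2262 → 8.2262 [wait]  ⇒ S*(0)=-

price = 8.2262
boundary = - - - - 61.4810 74.0953 61.4810
tree:
8.2262
13.0504 3.5548
20.0925 6.2639 0.8981
29.7831 10.8204 1.8047 0.0000
42.0390 18.1931 3.6265 0.0000 0.0000
52.5058 29.4247 7.2873 0.0000 0.0000 0.0000
61.1907 42.0390 14.6433 0.0000 0.0000 0.0000 0.0000
68.3970 52.5058 29.4247 0.0000 0.0000 0.0000 0.0000 0.0000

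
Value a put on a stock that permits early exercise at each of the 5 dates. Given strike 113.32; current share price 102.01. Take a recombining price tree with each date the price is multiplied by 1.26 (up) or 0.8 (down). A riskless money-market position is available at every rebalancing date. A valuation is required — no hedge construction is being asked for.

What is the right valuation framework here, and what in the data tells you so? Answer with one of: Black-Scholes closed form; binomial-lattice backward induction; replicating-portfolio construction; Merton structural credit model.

framework: binomial-lattice backward induction

Key observation: early exercise of the strike-113.32 put must be checked at each of the 5 dates (spot 102.01), which forces a node-by-node comparison of intrinsic and continuation value backward from expiry.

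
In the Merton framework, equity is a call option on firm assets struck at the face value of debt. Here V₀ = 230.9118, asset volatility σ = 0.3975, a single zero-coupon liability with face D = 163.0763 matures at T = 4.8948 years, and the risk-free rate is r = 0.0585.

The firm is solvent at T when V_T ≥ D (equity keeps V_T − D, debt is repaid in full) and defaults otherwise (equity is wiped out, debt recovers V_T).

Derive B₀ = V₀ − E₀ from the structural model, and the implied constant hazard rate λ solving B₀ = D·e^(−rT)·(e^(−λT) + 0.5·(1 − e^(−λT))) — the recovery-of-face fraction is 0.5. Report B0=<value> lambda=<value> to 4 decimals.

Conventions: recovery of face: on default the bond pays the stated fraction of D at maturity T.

B0=103.1734 lambda=0.0773

Work the structural quantities from V₀ = 230.9118 against face 163.0763:
d₁ = [ln(V₀/D) + (r + σ²/2)T] / (σ√T)
   = [ln(230.9118/163.0763) + (0.0585 + 0.5·0.3975²)·4.8948] / (0.3975·√4.8948)
   = [0.347818 + 0.673050] / 0.879437 = 1.160820
d₂ = d₁ − σ√T = 1.160820 − 0.879437 = 0.281383
N(d₁) = 0.877142,  N(d₂) = 0.610792,  e^(−rT) = 0.751003
E₀ = V₀·N(d₁) − D·e^(−rT)·N(d₂)
   = 230.9118·0.877142 − 163.0763·0.751003·0.610792 = 127.738403
B₀ = V₀ − E₀ = 230.9118 − 127.738403 = 103.173397
e^(−λT) = (B₀·e^(rT)/D − 0.5)/(1 − 0.5) = (103.1734·1.331553/163.0763 − 0.5)/0.5 = 0.68486570
λ = −ln(0.68486570)/4.8948 = 0.077334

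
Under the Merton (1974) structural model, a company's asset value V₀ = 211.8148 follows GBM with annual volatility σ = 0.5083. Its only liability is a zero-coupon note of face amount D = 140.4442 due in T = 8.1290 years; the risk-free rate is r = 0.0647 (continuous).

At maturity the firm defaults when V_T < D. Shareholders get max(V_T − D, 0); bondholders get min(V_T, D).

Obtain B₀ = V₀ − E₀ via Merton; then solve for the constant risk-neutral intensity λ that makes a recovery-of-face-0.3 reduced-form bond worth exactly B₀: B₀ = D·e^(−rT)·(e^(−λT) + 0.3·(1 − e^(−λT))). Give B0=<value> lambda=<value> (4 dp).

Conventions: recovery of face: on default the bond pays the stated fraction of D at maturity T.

B0=56.9570 lambda=0.0732

Equity is a call on the firm's assets struck at D = 140.4442:
d₁ = [ln(V₀/D) + (r + σ²/2)T] / (σ√T)
   = [ln(211.8148/140.4442) + (0.0647 + 0.5·0.5083²)·8.1290] / (0.5083·√8.1290)
   = [0.410902 + 1.576087] / 1.449235 = 1.371061
d₂ = d₁ − σ√T = 1.371061 − 1.449235 = -0.078174
N(d₁) = 0.914822,  N(d₂) = 0.468845,  e^(−rT) = 0.590996
E₀ = V₀·N(d₁) − D·e^(−rT)·N(d₂)
   = 211.8148·0.914822 − 140.4442·0.590996·0.468845 = 154.857801
B₀ = V₀ − E₀ = 211.8148 − 154.857801 = 56.956999
e^(−λT) = (B₀·e^(rT)/D − 0.3)/(1 − 0.3) = (56.9570·1.692059/140.4442 − 0.3)/0.7 = 0.55173270
λ = −ln(0.55173270)/8.1290 = 0.073157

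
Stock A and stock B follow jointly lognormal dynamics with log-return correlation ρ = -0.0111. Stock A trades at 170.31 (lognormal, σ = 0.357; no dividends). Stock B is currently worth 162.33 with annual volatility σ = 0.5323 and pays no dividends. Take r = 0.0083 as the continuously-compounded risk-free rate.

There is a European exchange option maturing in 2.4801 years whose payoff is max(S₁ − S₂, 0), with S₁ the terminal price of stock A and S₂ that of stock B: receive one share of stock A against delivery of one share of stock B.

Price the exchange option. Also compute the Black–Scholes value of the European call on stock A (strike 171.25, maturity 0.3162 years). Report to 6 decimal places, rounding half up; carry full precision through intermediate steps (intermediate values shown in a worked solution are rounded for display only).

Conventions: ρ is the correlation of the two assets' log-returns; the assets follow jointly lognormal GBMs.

exchange price = 68.593454
price(stock A call K=171.25) = 13.392118

σ_eff = √(σ₁² + σ₂² − 2ρσ₁σ₂) = √(0.357² + 0.5323² − 2·-0.0111·0.357·0.5323) = 0.644213
d₁ = (ln(S₁/S₂) + (q₂ − q₁ + σ_eff²/2)T) / (σ_eff√T) = (ln(170.31/162.33) + (0.0 − 0.0 + 0.207505)·2.4801) / 1.014529 = 0.554566
d₂ = d₁ − σ_eff√T = 0.554566 − 1.014529 = -0.459963
N(d₁) = 0.710404,  N(d₂) = 0.322772
V = S₁·e^{−q₁T}·N(d₁) − S₂·e^{−q₂T}·N(d₂) = 120.988954 − 52.395500 = 68.593454
[vanilla: stock A call K=171.25]
σ√T = 0.357·√0.3162 = 0.200747
d₁ = (ln(S/K) + (r+σ²/2)T) / (σ√T) = (ln(170.31/171.25) + (0.0083+0.357²/2)·0.3162) / 0.200747 = (-0.005504 + 0.022774) / 0.200747 = 0.086029
d₂ = d₁ − σ√T = 0.086029 − 0.200747 = -0.114718
e^{−rT} = 0.997379
N(d₁) = 0.534278,  N(d₂) = 0.454334
price = S·N(d₁) − K·e^{−rT}·N(d₂) = 90.992910 − 77.600792 = 13.392118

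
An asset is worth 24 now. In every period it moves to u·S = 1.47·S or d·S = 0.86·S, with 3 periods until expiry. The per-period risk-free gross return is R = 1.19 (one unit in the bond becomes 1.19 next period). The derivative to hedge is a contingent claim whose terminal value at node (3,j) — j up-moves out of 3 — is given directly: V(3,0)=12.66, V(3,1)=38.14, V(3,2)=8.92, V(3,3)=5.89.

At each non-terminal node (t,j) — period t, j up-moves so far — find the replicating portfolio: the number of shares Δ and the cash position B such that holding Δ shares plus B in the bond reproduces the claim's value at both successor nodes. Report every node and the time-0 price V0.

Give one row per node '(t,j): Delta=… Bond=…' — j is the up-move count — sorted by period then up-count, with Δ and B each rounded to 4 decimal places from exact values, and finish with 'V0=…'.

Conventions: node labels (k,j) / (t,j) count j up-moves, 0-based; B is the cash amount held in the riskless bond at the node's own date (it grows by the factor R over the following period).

No-arbitrage ⇒ martingale measure with p* = (R−d)/(u−d) = 0.5410.
At maturity the claim pays: V(3,0)=12.6600, V(3,1)=38.1400, V(3,2)=8.9200, V(3,3)=5.8900
Node (2,0) S=17.7504: V=(p*·38.1400+(1−p*)·12.6600)/1.19=22.2221; Δ=(38.1400−12.6600)/(26.0931−15.2653)=2.3532; B=V−Δ·S=-19.5484
Node (2,1) S=30.3408: V=(p*·8.9200+(1−p*)·38.1400)/1.19=18.7668; Δ=(8.9200−38.1400)/(44.6010−26.0931)=-1.5788; B=V−Δ·S=66.6684
Node (2,2) S=51.8616: V=(p*·5.8900+(1−p*)·8.9200)/1.19=6.1183; Δ=(5.8900−8.9200)/(76.2366−44.6010)=-0.0958; B=V−Δ·S=11.0855
Node (1,0) S=20.6400: V=(p*·18.7668+(1−p*)·22.2221)/1.19=17.1032; Δ=(18.7668−22.2221)/(30.3408−17.7504)=-0.2744; B=V−Δ·S=22.7676
Node (1,1) S=35.2800: V=(p*·6.1183+(1−p*)·18.7668)/1.19=10.0203; Δ=(6.1183−18.7668)/(51.8616−30.3408)=-0.5877; B=V−Δ·S=30.7555
Node (0,0) S=24.0000: V=(p*·10.0203+(1−p*)·17.1032)/1.19=11.1525; Δ=(10.0203−17.1032)/(35.2800−20.6400)=-0.4838; B=V−Δ·S=22.7638
Check: Δ(0,0)·S0 + B(0,0) = 11.1525 = V0.

(0,0): Delta=-0.4838 Bond=22.7638
(1,0): Delta=-0.2744 Bond=22.7676
(1,1): Delta=-0.5877 Bond=30.7555
(2,0): Delta=2.3532 Bond=-19.5484
(2,1): Delta=-1.5788 Bond=66.6684
(2,2): Delta=-0.0958 Bond=11.0855
V0=11.1525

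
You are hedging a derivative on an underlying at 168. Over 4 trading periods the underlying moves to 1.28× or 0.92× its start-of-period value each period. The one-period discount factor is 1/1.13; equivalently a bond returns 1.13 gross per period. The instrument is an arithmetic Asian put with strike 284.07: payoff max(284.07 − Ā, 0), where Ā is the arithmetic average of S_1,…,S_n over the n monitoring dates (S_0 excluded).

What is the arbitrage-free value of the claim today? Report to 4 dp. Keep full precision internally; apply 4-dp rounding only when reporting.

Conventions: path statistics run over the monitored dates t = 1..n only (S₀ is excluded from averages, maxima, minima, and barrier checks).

price = 36.2362

With p* = (R−d)/(u−d) = 0.5833, sum probability × payoff across the paths and divide by R^4.
Enumerate all 2^4 = 16 price paths (U = up ×1.28, D = down ×0.92); each path with k up-moves has probability p*^k·(1−p*)^(4−k).
DDDD: Ā=136.9822, payoff=147.0878, prob=0.030141
UDDD: Ā=190.5839, payoff=93.4861, prob=0.042197
DUDD: Ā=175.4639, payoff=108.6061, prob=0.042197
UUDD: Ā=244.1237, payoff=39.9463, prob=0.059076
DDUD: Ā=161.5535, payoff=122.5165, prob=0.042197
UDUD: Ā=224.7701, payoff=59.2999, prob=0.059076
DUUD: Ā=209.6501, payoff=74.4199, prob=0.059076
UUUD: Ā=291.6871, payoff=0.0000, prob=0.082706
DDDU: Ā=148.7560, payoff=135.3140, prob=0.042197
UDDU: Ā=206.9648, payoff=77.1052, prob=0.059076
DUDU: Ā=191.8448, payoff=92.2252, prob=0.059076
UUDU: Ā=266.9145, payoff=17.1555, prob=0.082706
DDUU: Ā=177.9344, payoff=106.1356, prob=0.059076
UDUU: Ā=247.5609, payoff=36.5091, prob=0.082706
DUUU: Ā=232.4409, payoff=51.6291, prob=0.082706
UUUU: Ā=323.3961, payoff=0.0000, prob=0.115789
Price = Σ prob·payoff / R^4 = 59.082146 / 1.630474 = 36.2362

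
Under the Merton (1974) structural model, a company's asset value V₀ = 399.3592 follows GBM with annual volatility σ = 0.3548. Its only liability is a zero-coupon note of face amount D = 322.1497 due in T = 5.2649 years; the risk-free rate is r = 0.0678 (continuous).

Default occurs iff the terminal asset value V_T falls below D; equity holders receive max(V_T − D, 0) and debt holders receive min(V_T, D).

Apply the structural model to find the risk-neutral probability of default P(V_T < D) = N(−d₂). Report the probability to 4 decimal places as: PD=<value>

With assets at 399.3592 and a single debt payment of 322.1497 at 5.2649 years:
d₁ = [ln(V₀/D) + (r + σ²/2)T] / (σ√T)
   = [ln(399.3592/322.1497) + (0.0678 + 0.5·0.3548²)·5.2649] / (0.3548·√5.2649)
   = [0.214845 + 0.688341] / 0.814102 = 1.109426
d₂ = d₁ − σ√T = 1.109426 − 0.814102 = 0.295325
risk-neutral PD = N(−d₂) = N(-0.295325) = 0.383873

PD=0.3839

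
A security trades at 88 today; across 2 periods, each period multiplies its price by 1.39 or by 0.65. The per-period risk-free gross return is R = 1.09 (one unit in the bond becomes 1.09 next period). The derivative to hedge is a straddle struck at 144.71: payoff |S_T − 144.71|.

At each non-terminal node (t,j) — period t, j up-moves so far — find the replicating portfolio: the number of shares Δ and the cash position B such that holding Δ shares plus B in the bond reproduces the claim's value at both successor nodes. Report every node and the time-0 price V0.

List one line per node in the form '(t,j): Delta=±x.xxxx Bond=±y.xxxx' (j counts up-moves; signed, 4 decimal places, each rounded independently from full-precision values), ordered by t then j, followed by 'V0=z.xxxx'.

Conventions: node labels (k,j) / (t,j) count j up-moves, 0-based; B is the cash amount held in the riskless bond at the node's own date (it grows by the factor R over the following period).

Risk-neutral probability p* = (R−d)/(u−d) = (1.09−0.65)/(1.39−0.65) = 0.5946.
At maturity the claim pays: V(2,0)=107.5300, V(2,1)=65.2020, V(2,2)=25.3148
Node (1,0) S=57.2000: V=(p*·65.2020+(1−p*)·107.5300)/1.09=75.5615; Δ=(65.2020−107.5300)/(79.5080−37.1800)=-1.0000; B=V−Δ·S=132.7615
Node (1,1) S=122.3200: V=(p*·25.3148+(1−p*)·65.2020)/1.09=38.0599; Δ=(25.3148−65.2020)/(170.0248−79.5080)=-0.4407; B=V−Δ·S=91.9615
Node (0,0) S=88.0000: V=(p*·38.0599+(1−p*)·75.5615)/1.09=48.8654; Δ=(38.0599−75.5615)/(122.3200−57.2000)=-0.5759; B=V−Δ·S=99.5432
Check: Δ(0,0)·S0 + B(0,0) = 48.8654 = V0.

(0,0): Delta=-0.5759 Bond=99.5432
(1,0): Delta=-1.0000 Bond=132.7615
(1,1): Delta=-0.4407 Bond=91.9615
V0=48.8654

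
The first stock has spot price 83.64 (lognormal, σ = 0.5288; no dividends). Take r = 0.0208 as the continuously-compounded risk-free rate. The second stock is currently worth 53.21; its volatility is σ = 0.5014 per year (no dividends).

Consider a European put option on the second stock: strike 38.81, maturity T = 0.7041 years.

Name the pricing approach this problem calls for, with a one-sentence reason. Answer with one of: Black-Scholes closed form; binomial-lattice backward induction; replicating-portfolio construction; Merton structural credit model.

Key observation: the instrument is a plain European put (strike 38.81) on a lognormal asset; the exact continuous-time formula applies directly.

framework: Black-Scholes closed form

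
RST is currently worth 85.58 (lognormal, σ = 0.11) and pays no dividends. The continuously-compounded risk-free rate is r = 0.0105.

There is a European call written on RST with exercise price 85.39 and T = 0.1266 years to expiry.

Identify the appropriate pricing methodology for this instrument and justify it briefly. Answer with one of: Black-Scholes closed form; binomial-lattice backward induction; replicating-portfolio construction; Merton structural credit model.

Key observation: a European claim on RST (strike 85.39) — a lognormal (GBM) underlying with constant rate and volatility — has an exact closed-form value; no lattice or capital structure is involved.

framework: Black-Scholes closed form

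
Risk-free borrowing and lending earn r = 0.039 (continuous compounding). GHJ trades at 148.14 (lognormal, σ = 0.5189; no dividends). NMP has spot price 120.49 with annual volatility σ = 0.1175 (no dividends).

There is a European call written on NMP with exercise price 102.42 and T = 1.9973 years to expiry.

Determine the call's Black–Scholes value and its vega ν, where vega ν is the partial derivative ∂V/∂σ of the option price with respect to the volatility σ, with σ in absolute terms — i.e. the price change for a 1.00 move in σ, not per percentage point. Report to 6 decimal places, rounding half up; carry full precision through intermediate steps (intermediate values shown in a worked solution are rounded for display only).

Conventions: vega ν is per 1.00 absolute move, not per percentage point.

price = 26.329096
ν = 21.055645

σ√T = 0.1175·√1.9973 = 0.166058
d₁ = (ln(S/K) + (r+σ²/2)T) / (σ√T) = (ln(120.49/102.42) + (0.039+0.1175²/2)·1.9973) / 0.166058 = (0.162485 + 0.091682) / 0.166058 = 1.530593
d₂ = d₁ − σ√T = 1.530593 − 0.166058 = 1.364535
e^{−rT} = 0.925062
N(d₁) = 0.937065,  N(d₂) = 0.913800
Call price V = S·N(d₁) − K·e^{−rT}·N(d₂) = 112.906963 − 86.577867 = 26.329096
φ(d₁) = (1/√(2π))·e^{−d₁²/2} = 0.123651
ν = S·φ(d₁)·√T = 21.055645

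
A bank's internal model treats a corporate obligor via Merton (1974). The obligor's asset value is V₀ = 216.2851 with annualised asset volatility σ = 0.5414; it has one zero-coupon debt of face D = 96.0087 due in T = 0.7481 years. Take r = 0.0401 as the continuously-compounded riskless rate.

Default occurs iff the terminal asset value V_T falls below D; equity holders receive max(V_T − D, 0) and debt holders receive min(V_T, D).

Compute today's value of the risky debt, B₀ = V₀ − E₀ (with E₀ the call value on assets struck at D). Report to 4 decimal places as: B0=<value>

B0=92.2383

Apply the equity-as-call identities (strike 96.0087, horizon 0.7481 years):
d₁ = [ln(V₀/D) + (r + σ²/2)T] / (σ√T)
   = [ln(216.2851/96.0087) + (0.0401 + 0.5·0.5414²)·0.7481] / (0.5414·√0.7481)
   = [0.812159 + 0.139638] / 0.468272 = 2.032573
d₂ = d₁ − σ√T = 2.032573 − 0.468272 = 1.564301
N(d₁) = 0.978952,  N(d₂) = 0.941127,  e^(−rT) = 0.970447
E₀ = V₀·N(d₁) − D·e^(−rT)·N(d₂)
   = 216.2851·0.978952 − 96.0087·0.970447·0.941127 = 124.046757
B₀ = V₀ − E₀ = 216.2851 − 124.046757 = 92.238343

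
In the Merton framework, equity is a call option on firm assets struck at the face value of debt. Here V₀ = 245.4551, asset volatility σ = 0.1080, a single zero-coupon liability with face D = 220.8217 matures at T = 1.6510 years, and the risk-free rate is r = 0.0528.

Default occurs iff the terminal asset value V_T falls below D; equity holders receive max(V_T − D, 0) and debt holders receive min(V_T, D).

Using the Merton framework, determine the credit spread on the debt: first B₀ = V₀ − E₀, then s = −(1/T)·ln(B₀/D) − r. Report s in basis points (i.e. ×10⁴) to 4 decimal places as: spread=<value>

spread=34.7145

Work the structural quantities from V₀ = 245.4551 against face 220.8217:
d₁ = [ln(V₀/D) + (r + σ²/2)T] / (σ√T)
   = [ln(245.4551/220.8217) + (0.0528 + 0.5·0.1080²)·1.6510] / (0.1080·√1.6510)
   = [0.105758 + 0.096801] / 0.138771 = 1.459675
d₂ = d₁ − σ√T = 1.459675 − 0.138771 = 1.320904
N(d₁) = 0.927810,  N(d₂) = 0.906733,  e^(−rT) = 0.916519
E₀ = V₀·N(d₁) − D·e^(−rT)·N(d₂)
   = 245.4551·0.927810 − 220.8217·0.916519·0.906733 = 44.224519
B₀ = V₀ − E₀ = 245.4551 − 44.224519 = 201.230581
spread = −(1/T)·ln(B₀/D) − r = −(1/1.6510)·ln(201.230581/220.8217) − 0.0528 = 0.00347145
in basis points: 0.00347145 × 10⁴ = 34.7145 bp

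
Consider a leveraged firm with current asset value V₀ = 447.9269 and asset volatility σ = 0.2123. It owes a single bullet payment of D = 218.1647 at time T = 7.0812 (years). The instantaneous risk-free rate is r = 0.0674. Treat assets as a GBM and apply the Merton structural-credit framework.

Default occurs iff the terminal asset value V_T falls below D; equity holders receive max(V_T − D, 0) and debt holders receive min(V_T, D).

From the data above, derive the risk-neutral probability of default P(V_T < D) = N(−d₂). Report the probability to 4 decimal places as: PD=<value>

PD=0.0332

With assets at 447.9269 and a single debt payment of 218.1647 at 7.0812 years:
d₁ = [ln(V₀/D) + (r + σ²/2)T] / (σ√T)
   = [ln(447.9269/218.1647) + (0.0674 + 0.5·0.2123²)·7.0812] / (0.2123·√7.0812)
   = [0.719380 + 0.636852] / 0.564941 = 2.400660
d₂ = d₁ − σ√T = 2.400660 − 0.564941 = 1.835718
risk-neutral PD = N(−d₂) = N(-1.835718) = 0.033200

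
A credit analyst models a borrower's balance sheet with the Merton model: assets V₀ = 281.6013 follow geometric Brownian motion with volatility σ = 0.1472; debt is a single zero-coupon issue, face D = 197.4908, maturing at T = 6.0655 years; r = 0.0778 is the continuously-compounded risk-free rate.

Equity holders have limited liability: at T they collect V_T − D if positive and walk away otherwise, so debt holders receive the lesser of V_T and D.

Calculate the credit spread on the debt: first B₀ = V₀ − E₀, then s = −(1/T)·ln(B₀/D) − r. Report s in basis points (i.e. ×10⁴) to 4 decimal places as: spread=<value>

Apply the equity-as-call identities (strike 197.4908, horizon 6.0655 years):
d₁ = [ln(V₀/D) + (r + σ²/2)T] / (σ√T)
   = [ln(281.6013/197.4908) + (0.0778 + 0.5·0.1472²)·6.0655] / (0.1472·√6.0655)
   = [0.354800 + 0.537609] / 0.362528 = 2.461631
d₂ = d₁ − σ√T = 2.461631 − 0.362528 = 2.099103
N(d₁) = 0.993085,  N(d₂) = 0.982096,  e^(−rT) = 0.623818
E₀ = V₀·N(d₁) − D·e^(−rT)·N(d₂)
   = 281.6013·0.993085 − 197.4908·0.623818·0.982096 = 158.661257
B₀ = V₀ − E₀ = 281.6013 − 158.661257 = 122.940043
spread = −(1/T)·ln(B₀/D) − r = −(1/6.0655)·ln(122.940043/197.4908) − 0.0778 = 0.00034611
in basis points: 0.00034611 × 10⁴ = 3.4611 bp

spread=3.4611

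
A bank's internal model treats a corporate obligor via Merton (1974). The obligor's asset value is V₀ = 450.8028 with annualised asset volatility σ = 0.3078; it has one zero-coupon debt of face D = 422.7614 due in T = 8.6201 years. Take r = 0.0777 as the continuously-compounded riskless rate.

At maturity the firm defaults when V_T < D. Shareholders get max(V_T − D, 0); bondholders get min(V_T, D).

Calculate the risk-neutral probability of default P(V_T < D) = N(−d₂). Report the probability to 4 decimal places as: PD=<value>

PD=0.3593

Equity is a call on the firm's assets struck at D = 422.7614:
d₁ = [ln(V₀/D) + (r + σ²/2)T] / (σ√T)
   = [ln(450.8028/422.7614) + (0.0777 + 0.5·0.3078²)·8.6201] / (0.3078·√8.6201)
   = [0.064222 + 1.078120] / 0.903701 = 1.264070
d₂ = d₁ − σ√T = 1.264070 − 0.903701 = 0.360369
risk-neutral PD = N(−d₂) = N(-0.360369) = 0.359286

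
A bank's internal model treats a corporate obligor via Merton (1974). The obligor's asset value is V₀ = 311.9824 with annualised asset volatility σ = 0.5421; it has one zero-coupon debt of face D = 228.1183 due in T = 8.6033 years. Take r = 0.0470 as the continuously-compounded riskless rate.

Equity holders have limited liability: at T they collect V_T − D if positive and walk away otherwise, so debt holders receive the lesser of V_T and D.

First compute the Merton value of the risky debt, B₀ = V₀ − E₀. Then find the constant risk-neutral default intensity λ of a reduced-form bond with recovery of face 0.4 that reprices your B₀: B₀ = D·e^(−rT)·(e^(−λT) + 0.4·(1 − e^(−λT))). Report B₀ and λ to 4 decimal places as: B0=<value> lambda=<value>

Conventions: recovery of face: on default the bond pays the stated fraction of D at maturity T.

B0=88.8211 lambda=0.1378

Work the structural quantities from V₀ = 311.9824 against face 228.1183:
d₁ = [ln(V₀/D) + (r + σ²/2)T] / (σ√T)
   = [ln(311.9824/228.1183) + (0.0470 + 0.5·0.5421²)·8.6033] / (0.5421·√8.6033)
   = [0.313082 + 1.668491] / 1.590054 = 1.246230
d₂ = d₁ − σ√T = 1.246230 − 1.590054 = -0.343824
N(d₁) = 0.893660,  N(d₂) = 0.365489,  e^(−rT) = 0.667407
E₀ = V₀·N(d₁) − D·e^(−rT)·N(d₂)
   = 311.9824·0.893660 − 228.1183·0.667407·0.365489 = 223.161276
B₀ = V₀ − E₀ = 311.9824 − 223.161276 = 88.821124
e^(−λT) = (B₀·e^(rT)/D − 0.4)/(1 − 0.4) = (88.8211·1.498336/228.1183 − 0.4)/0.6 = 0.30566395
λ = −ln(0.30566395)/8.6033 = 0.137769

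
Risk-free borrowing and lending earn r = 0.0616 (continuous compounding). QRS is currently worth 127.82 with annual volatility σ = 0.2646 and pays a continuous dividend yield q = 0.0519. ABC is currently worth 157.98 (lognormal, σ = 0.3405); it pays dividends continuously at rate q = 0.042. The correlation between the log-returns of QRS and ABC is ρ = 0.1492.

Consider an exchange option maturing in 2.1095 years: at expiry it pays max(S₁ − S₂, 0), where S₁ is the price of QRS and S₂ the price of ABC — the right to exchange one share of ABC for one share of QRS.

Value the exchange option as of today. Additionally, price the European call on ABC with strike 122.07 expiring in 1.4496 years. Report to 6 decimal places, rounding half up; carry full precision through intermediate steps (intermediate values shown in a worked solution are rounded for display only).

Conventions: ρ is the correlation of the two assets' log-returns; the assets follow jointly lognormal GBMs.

exchange price = 16.794464
price(ABC call K=122.07) = 44.484459

σ_eff = √(σ₁² + σ₂² − 2ρσ₁σ₂) = √(0.2646² + 0.3405² − 2·0.1492·0.2646·0.3405) = 0.398834
d₁ = (ln(S₁/S₂) + (q₂ − q₁ + σ_eff²/2)T) / (σ_eff√T) = (ln(127.82/157.98) + (0.042 − 0.0519 + 0.079534)·2.1095) / 0.579271 = -0.112127
d₂ = d₁ − σ_eff√T = -0.112127 − 0.579271 = -0.691398
N(d₁) = 0.455361,  N(d₂) = 0.244658
V = S₁·e^{−q₁T}·N(d₁) − S₂·e^{−q₂T}·N(d₂) = 52.168364 − 35.373900 = 16.794464
[vanilla: ABC call K=122.07]
σ√T = 0.3405·√1.4496 = 0.409960
d₁ = (ln(S/K) + (r−q+σ²/2)T) / (σ√T) = (ln(157.98/122.07) + (0.0616−0.042+0.3405²/2)·1.4496) / 0.409960 = (0.257874 + 0.112446) / 0.409960 = 0.903307
d₂ = d₁ − σ√T = 0.903307 − 0.409960 = 0.493347
e^{−rT} = 0.914575
e^{−qT} = 0.940933
N(d₁) = 0.816818,  N(d₂) = 0.689116
price = S·e^{−qT}·N(d₁) − K·e^{−rT}·N(d₂) = 121.418936 − 76.934477 = 44.484459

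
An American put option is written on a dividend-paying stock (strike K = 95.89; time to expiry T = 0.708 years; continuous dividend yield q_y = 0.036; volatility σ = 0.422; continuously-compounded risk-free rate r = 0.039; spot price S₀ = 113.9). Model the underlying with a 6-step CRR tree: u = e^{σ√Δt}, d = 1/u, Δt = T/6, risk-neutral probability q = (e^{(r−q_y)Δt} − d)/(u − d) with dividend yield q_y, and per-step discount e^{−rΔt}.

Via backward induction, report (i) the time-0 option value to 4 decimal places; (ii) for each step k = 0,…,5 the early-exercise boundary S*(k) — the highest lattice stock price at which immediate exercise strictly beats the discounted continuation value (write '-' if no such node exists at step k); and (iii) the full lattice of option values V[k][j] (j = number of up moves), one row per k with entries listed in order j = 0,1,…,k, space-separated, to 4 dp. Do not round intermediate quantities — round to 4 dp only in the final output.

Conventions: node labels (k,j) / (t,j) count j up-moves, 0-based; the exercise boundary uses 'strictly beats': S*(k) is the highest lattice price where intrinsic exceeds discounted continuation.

price = 7.7167
boundary = - - - - 63.7822 73.7319
tree:
7.7167
11.5633 3.3682
16.8640 5.5803 0.8568
23.7754 9.0807 1.6091 0.0000
32.1078 14.4260 3.0217 0.0000 0.0000
40.7149 22.1581 5.6745 0.0000 0.0000 0.0000
48.1605 32.1078 10.6563 0.0000 0.0000 0.0000 0.0000

Δt=0.11800  u=1.15600  d=0.86506  q=0.46504  discount=0.99541
step 6 (expiry): payoffs max(K−S,0) = 48.1605 32.1078 10.6563 0.0000 0.0000 0.0000 0.0000
step 5: (k=5,j=0): S=55.1751, K−S=40.7149, hold=40.5085 ⇒ V=40.7149 exercise | (k=5,j=1): S=73.7319, K−S=22.1581, hold=22.0304 ⇒ V=22.1581 exercise | (k=5,j=2): S=98.5298, K−S=0.0000, hold=5.6745 ⇒ V=5.6745 continue | (k=5,j=3): S=131.6679, K−S=0.0000, hold=0.0000 ⇒ V=0.0000 continue | (k=5,j=4): S=175.9511, K−S=0.0000, hold=0.0000 ⇒ V=0.0000 continue | (k=5,j=5): S=235.1279, K−S=0.0000, hold=0.0000 ⇒ V=0.0000 continue  boundary S*=73.7319
step 4: (k=4,j=0): S=63.7822, K−S=32.1078, hold=31.9379 ⇒ V=32.1078 exercise | (k=4,j=1): S=85.2337, K−S=10.6563, hold=14.4260 ⇒ V=14.4260 continue | (k=4,j=2): S=113.9000, K−S=0.0000, hold=3.0217 ⇒ V=3.0217 continue | (k=4,j=3): S=152.2074, K−S=0.0000, hold=0.0000 ⇒ V=0.0000 continue | (k=4,j=4): S=203.3987, K−S=0.0000, hold=0.0000 ⇒ V=0.0000 continue  boundary S*=63.7822
step 3: (k=3,j=0): S=73.7319, K−S=22.1581, hold=23.7754 ⇒ V=23.7754 continue | (k=3,j=1): S=98.5298, K−S=0.0000, hold=9.0807 ⇒ V=9.0807 continue | (k=3,j=2): S=131.6679, K−S=0.0000, hold=1.6091 ⇒ V=1.6091 continue | (k=3,j=3): S=175.9511, K−S=0.0000, hold=0.0000 ⇒ V=0.0000 continue  boundary S*=-
step 2: (k=2,j=0): S=85.2337, K−S=10.6563, hold=16.8640 ⇒ V=16.8640 continue | (k=2,j=1): S=113.9000, K−S=0.0000, hold=5.5803 ⇒ V=5.5803 continue | (k=2,j=2): S=152.2074, K−S=0.0000, hold=0.8568 ⇒ V=0.8568 continue  boundary S*=-
step 1: (k=1,j=0): S=98.5298, K−S=0.0000, hold=11.5633 ⇒ V=11.5633 continue | (k=1,j=1): S=131.6679, K−S=0.0000, hold=3.3682 ⇒ V=3.3682 continue  boundary S*=-
step 0: (k=0,j=0): S=113.9000, K−S=0.0000, hold=7.7167 ⇒ V=7.7167 continue  boundary S*=-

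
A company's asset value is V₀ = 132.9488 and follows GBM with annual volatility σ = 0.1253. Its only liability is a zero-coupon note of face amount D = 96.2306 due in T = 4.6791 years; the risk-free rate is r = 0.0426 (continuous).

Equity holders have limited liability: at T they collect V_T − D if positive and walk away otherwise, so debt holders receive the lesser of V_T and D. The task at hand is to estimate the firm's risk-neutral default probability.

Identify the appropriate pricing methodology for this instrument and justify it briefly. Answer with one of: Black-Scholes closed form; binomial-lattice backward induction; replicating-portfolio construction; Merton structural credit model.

Key observation: a levered firm with one bullet debt due at 4.6791 years is the canonical structural-credit setup: equity is a call on the firm's assets struck at the face value.

framework: Merton structural credit model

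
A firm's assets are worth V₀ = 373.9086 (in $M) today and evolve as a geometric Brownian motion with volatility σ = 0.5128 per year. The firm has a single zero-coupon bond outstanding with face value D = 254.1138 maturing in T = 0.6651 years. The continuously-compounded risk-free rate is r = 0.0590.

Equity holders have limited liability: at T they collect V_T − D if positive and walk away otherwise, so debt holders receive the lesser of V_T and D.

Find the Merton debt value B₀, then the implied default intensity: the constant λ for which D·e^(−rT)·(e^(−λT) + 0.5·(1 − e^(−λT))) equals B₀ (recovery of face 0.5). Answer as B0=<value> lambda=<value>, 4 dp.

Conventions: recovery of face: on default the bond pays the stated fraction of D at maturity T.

B0=234.2885 lambda=0.1290

With assets at 373.9086 and a single debt payment of 254.1138 at 0.6651 years:
d₁ = [ln(V₀/D) + (r + σ²/2)T] / (σ√T)
   = [ln(373.9086/254.1138) + (0.0590 + 0.5·0.5128²)·0.6651] / (0.5128·√0.6651)
   = [0.386229 + 0.126690] / 0.418207 = 1.226470
d₂ = d₁ − σ√T = 1.226470 − 0.418207 = 0.808263
N(d₁) = 0.889989,  N(d₂) = 0.790530,  e^(−rT) = 0.961519
E₀ = V₀·N(d₁) − D·e^(−rT)·N(d₂)
   = 373.9086·0.889989 − 254.1138·0.961519·0.790530 = 139.620130
B₀ = V₀ − E₀ = 373.9086 − 139.620130 = 234.288470
e^(−λT) = (B₀·e^(rT)/D − 0.5)/(1 − 0.5) = (234.2885·1.040021/254.1138 − 0.5)/0.5 = 0.91776250
λ = −ln(0.91776250)/0.6651 = 0.129028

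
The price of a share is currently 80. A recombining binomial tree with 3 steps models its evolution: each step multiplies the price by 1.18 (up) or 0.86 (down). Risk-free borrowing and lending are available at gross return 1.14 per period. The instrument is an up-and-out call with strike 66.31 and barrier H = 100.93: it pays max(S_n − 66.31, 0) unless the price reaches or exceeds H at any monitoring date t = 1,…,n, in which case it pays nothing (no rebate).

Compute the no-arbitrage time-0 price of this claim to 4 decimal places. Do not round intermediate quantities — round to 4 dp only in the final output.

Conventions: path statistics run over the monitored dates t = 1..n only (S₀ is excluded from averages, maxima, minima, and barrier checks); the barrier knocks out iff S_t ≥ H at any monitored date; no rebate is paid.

Under the martingale measure an up-move has probability p* = 0.8750; value the claim as the probability-weighted average of per-path payoffs, discounted 3 periods at R = 1.14.
Enumerate all 2^3 = 8 price paths (U = up ×1.18, D = down ×0.86); each path with k up-moves has probability p*^k·(1−p*)^(3−k).
DDD: M=68.8000, payoff=0.0000, prob=0.001953
UDD: M=94.4000, payoff=3.5082, prob=0.013672
DUD: M=81.1840, payoff=3.5082, prob=0.013672
UUD: M=111.3920, payoff=0.0000, prob=0.095703
DDU: M=69.8182, payoff=3.5082, prob=0.013672
UDU: M=95.7971, payoff=29.4871, prob=0.095703
DUU: M=95.7971, payoff=29.4871, prob=0.095703
UUU: M=131.4426, payoff=0.0000, prob=0.669922
Price = Σ prob·payoff / R^3 = 5.787912 / 1.481544 = 3.9067

price = 3.9067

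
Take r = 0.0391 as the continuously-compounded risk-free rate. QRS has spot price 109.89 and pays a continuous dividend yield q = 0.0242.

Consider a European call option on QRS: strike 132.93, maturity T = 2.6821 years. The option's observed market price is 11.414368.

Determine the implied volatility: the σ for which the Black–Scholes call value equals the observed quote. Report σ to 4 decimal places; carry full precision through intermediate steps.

At σ = 0.2579 the Black–Scholes value reproduces the quote:
σ√T = 0.2579·√2.6821 = 0.422366
d₁ = (ln(S/K) + (r−q+σ²/2)T) / (σ√T) = (ln(109.89/132.93) + (0.0391−0.0242+0.2579²/2)·2.6821) / 0.422366 = (-0.190343 + 0.129160) / 0.422366 = -0.144858
d₂ = d₁ − σ√T = -0.144858 − 0.422366 = -0.567224
e^{−rT} = 0.900441
e^{−qT} = 0.937155
N(d₁) = 0.442412,  N(d₂) = 0.285281
V = S·e^{−qT}·N(d₁) − K·e^{−rT}·N(d₂) = 45.561281 − 34.146912 = 11.414368 (the quoted price), and the Black–Scholes price is strictly increasing in σ, so σ is unique

sigma = 0.2579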